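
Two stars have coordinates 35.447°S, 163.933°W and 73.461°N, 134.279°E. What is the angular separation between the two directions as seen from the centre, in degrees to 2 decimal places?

With latitudes φ₁ = -35.447°, φ₂ = 73.461° and longitude difference Δλ = -61.788°:
cos c = sin φ₁ sin φ₂ + cos φ₁ cos φ₂ cos Δλ = (-0.5799)(0.9586) + (0.8147)(0.2847)(0.4727) = -0.44633,
so c = arccos(-0.44633) = 2.03345 rad.
So the angular separation is 116.51°.

116.51°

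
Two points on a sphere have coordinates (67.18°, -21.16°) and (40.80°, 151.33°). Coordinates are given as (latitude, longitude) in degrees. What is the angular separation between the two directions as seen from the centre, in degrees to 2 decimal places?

In radians: φ₁ = 1.1725, φ₂ = 0.7121, Δλ = 172.490° = 3.0105 rad.
cos c = sin φ₁ sin φ₂ + cos φ₁ cos φ₂ cos Δλ = (0.9217)(0.6534) + (0.3878)(0.7570)(-0.9914) = 0.31120,
so c = arccos(0.31120) = 1.25434 rad.
So the angular separation is 71.87°.

71.87°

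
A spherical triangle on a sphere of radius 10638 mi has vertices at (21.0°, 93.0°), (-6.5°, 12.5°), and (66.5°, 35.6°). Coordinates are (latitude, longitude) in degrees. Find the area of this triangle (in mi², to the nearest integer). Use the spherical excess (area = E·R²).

Side lengths (central angles): a = 1.3071, b = 1.0131, c = 1.4580 rad; semiperimeter s = 1.8892.
By l'Huilier's theorem, tan(E/4) = √[tan(s/2) tan((s−a)/2) tan((s−b)/2) tan((s−c)/2)], giving spherical excess E = 0.8129 rad.
Area = E·R² = 0.8129 × (10638)² ≈ 91991196 mi².

91991196 mi²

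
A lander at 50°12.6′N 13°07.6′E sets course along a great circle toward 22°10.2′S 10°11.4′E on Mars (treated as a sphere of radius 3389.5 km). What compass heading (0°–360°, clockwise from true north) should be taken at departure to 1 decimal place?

With φ₁ = 0.8763, φ₂ = -0.3869, Δλ = -0.0513 rad, the forward-azimuth formula gives
θ = atan2( sin Δλ cos φ₂ , cos φ₁ sin φ₂ − sin φ₁ cos φ₂ cos Δλ ) = atan2(-0.0474, -0.9522) = -177.15°.
Adding 360° brings this into [0°, 360°): 182.9°.

182.9°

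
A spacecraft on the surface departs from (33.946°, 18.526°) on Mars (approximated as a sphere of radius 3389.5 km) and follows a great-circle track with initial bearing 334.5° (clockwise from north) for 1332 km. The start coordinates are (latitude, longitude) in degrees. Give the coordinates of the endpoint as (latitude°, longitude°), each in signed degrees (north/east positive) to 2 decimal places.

Angular distance δ = d/R = 1332/3389.5 = 0.39298 rad; initial bearing θ = 5.8381 rad.
sin φ₂ = sin φ₁ cos δ + cos φ₁ sin δ cos θ = (0.5584)(0.9238) + (0.8296)(0.3829)(0.9026) = 0.8026, so φ₂ = 53.38°.
Δλ = atan2(sin θ sin δ cos φ₁, cos δ − sin φ₁ sin φ₂) = atan2(-0.1368, 0.4756) = -16.043°.
λ₂ = 18.526° − 16.043° = 2.48°.

53.38°, 2.48°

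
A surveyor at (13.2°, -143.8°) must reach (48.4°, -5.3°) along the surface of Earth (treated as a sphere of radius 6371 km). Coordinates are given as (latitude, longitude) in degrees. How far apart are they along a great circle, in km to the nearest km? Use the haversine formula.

In radians: φ₁ = 0.2304, φ₂ = 0.8447, Δλ = 138.500° = 2.4173 rad.
Haversine: a = sin²(Δφ/2) + cos φ₁ cos φ₂ sin²(Δλ/2) = 0.0914 + (0.9736)(0.6639)(0.8745) = 0.65668.
Central angle c = 2·arcsin(√a) = 1.88952 rad.
Distance = R·c = 6371 × 1.8895 ≈ 12038 km.

12038 km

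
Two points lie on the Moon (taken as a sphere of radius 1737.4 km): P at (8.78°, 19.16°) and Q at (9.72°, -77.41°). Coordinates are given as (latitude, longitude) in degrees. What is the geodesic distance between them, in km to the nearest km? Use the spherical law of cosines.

2878 km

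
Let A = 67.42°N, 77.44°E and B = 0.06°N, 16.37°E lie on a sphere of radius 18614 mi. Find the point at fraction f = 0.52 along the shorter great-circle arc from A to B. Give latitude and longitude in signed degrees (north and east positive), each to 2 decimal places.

35.44°, 31.36°

The central angle between A and B is δ = 1.3830 rad.
With f = 0.52, the slerp weights are sin((1−f)δ)/sin δ = 0.6272 and sin(fδ)/sin δ = 0.6705.
Weighted sum of the unit vectors: (0.6272)·(0.0835,0.3748,0.9233) + (0.6705)·(0.9595,0.2818,0.0010) = (0.6957, 0.4240, 0.5798).
Converting back: φ = atan2(z, √(x²+y²)) = 35.44°, λ = atan2(y, x) = 31.36°.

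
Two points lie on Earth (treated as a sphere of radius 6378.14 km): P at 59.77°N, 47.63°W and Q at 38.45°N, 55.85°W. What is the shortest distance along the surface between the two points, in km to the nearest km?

Let φ₁ = 1.0432 rad, φ₂ = 0.6711 rad, and Δλ = -0.1435 rad.
cos c = sin φ₁ sin φ₂ + cos φ₁ cos φ₂ cos Δλ = (0.8640)(0.6218) + (0.5035)(0.7832)(0.9897) = 0.92751,
so c = arccos(0.92751) = 0.38309 rad.
Distance = R·c = 6378.14 × 0.3831 ≈ 2443 km.

2443 km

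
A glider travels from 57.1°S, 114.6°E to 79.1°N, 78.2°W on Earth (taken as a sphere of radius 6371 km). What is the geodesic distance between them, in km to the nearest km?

17526 km

With latitudes φ₁ = -57.100°, φ₂ = 79.100° and longitude difference Δλ = 167.200°:
cos c = sin φ₁ sin φ₂ + cos φ₁ cos φ₂ cos Δλ = (-0.8396)(0.9820) + (0.5432)(0.1891)(-0.9751) = -0.92463,
so c = arccos(-0.92463) = 2.75086 rad.
Distance = R·c = 6371 × 2.7509 ≈ 17526 km.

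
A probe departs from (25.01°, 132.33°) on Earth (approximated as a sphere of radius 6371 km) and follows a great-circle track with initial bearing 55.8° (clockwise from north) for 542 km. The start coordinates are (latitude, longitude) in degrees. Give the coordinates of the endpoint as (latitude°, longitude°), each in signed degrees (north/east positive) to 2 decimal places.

27.68°, 136.88°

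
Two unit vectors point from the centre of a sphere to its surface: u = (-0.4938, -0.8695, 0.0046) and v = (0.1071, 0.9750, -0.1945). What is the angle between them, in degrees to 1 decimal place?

154.4°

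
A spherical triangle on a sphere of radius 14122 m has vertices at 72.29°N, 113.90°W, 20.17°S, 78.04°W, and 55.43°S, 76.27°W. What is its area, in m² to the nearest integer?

Side lengths (central angles): a = 0.6158, b = 2.2754, c = 1.6680 rad; semiperimeter s = 2.2796.
By l'Huilier's theorem, tan(E/4) = √[tan(s/2) tan((s−a)/2) tan((s−b)/2) tan((s−c)/2)], giving spherical excess E = 0.1597 rad.
Area = E·R² = 0.1597 × (14122)² ≈ 31843636 m².

31843636 m²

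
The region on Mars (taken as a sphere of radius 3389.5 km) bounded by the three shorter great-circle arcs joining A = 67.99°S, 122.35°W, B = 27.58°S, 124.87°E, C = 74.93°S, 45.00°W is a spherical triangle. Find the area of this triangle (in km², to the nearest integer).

3529127 km²

Side lengths (central angles): a = 1.3488, b = 0.4114, c = 1.2654 rad; semiperimeter s = 1.5128.
By l'Huilier's theorem, tan(E/4) = √[tan(s/2) tan((s−a)/2) tan((s−b)/2) tan((s−c)/2)], giving spherical excess E = 0.3072 rad.
Area = E·R² = 0.3072 × (3389.5)² ≈ 3529127 km².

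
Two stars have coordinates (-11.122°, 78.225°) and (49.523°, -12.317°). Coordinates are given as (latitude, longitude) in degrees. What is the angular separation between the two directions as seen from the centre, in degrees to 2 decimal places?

98.79°

In radians: φ₁ = -0.1941, φ₂ = 0.8643, Δλ = -90.542° = -1.5803 rad.
cos c = sin φ₁ sin φ₂ + cos φ₁ cos φ₂ cos Δλ = (-0.1929)(0.7607) + (0.9812)(0.6491)(-0.0095) = -0.15276,
so c = arccos(-0.15276) = 1.72415 rad.
So the angular separation is 98.79°.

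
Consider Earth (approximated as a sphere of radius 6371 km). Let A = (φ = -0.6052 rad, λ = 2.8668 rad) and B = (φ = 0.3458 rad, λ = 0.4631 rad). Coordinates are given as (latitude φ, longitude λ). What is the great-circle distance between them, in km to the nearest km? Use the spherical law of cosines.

15560 km

Let φ₁ = -0.6052 rad, φ₂ = 0.3458 rad, and Δλ = -2.4037 rad.
cos c = sin φ₁ sin φ₂ + cos φ₁ cos φ₂ cos Δλ = (-0.5689)(0.3389) + (0.8224)(0.9408)(-0.7399) = -0.76529,
so c = arccos(-0.76529) = 2.44229 rad.
Distance = R·c = 6371 × 2.4423 ≈ 15560 km.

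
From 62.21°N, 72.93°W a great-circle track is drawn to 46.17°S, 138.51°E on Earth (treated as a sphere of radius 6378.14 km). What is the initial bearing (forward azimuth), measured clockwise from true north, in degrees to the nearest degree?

With φ₁ = 1.0858, φ₂ = -0.8058, Δλ = -2.5929 rad, the forward-azimuth formula gives
θ = atan2( sin Δλ cos φ₂ , cos φ₁ sin φ₂ − sin φ₁ cos φ₂ cos Δλ ) = atan2(-0.3612, 0.1864) = -62.71°.
Adding 360° brings this into [0°, 360°): 297°.

297°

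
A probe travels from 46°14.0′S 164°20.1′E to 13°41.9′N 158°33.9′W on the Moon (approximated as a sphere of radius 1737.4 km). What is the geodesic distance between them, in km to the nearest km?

2080 km

In radians: φ₁ = -0.8069, φ₂ = 0.2391, Δλ = 37.100° = 0.6475 rad.
Haversine: a = sin²(Δφ/2) + cos φ₁ cos φ₂ sin²(Δλ/2) = 0.2495 + (0.6917)(0.9716)(0.1012) = 0.31750.
Central angle c = 2·arcsin(√a) = 1.19716 rad.
Distance = R·c = 1737.4 × 1.1972 ≈ 2080 km.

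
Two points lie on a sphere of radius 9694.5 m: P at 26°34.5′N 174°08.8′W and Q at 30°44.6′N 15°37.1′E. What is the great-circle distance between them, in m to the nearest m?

Let φ₁ = 0.4638 rad, φ₂ = 0.5366 rad, and Δλ = -2.9712 rad.
Haversine: a = sin²(Δφ/2) + cos φ₁ cos φ₂ sin²(Δλ/2) = 0.0013 + (0.8943)(0.8595)(0.9928) = 0.76442.
Central angle c = 2·arcsin(√a) = 2.12802 rad.
Distance = R·c = 9694.5 × 2.1280 ≈ 20630 m.

20630 m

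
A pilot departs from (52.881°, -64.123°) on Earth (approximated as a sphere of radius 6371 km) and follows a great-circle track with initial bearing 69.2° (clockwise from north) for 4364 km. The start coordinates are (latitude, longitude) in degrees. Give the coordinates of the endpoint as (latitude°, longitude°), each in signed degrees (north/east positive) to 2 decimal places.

Angular distance δ = d/R = 4364/6371 = 0.68498 rad; initial bearing θ = 1.2078 rad.
sin φ₂ = sin φ₁ cos δ + cos φ₁ sin δ cos θ = (0.7974)(0.7744) + (0.6035)(0.6327)(0.3551) = 0.7531, so φ₂ = 48.86°.
Δλ = atan2(sin θ sin δ cos φ₁, cos δ − sin φ₁ sin φ₂) = atan2(0.3569, 0.1739) = 64.019°.
λ₂ = -64.123° + 64.019° = -0.10°.

48.86°, -0.10°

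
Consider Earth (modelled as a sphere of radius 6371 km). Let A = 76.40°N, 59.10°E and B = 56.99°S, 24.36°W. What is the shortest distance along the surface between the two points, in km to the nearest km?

In radians: φ₁ = 1.3334, φ₂ = -0.9947, Δλ = -83.460° = -1.4567 rad.
cos c = sin φ₁ sin φ₂ + cos φ₁ cos φ₂ cos Δλ = (0.9720)(-0.8386) + (0.2351)(0.5448)(0.1139) = -0.80047,
so c = arccos(-0.80047) = 2.49888 rad.
Distance = R·c = 6371 × 2.4989 ≈ 15920 km.

15920 km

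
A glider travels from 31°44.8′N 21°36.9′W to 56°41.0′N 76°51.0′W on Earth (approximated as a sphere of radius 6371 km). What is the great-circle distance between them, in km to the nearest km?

With latitudes φ₁ = 31.747°, φ₂ = 56.683° and longitude difference Δλ = -55.235°:
cos c = sin φ₁ sin φ₂ + cos φ₁ cos φ₂ cos Δλ = (0.5262)(0.8356) + (0.8504)(0.5493)(0.5702) = 0.70603,
so c = arccos(0.70603) = 0.78693 rad.
Distance = R·c = 6371 × 0.7869 ≈ 5014 km.

5014 km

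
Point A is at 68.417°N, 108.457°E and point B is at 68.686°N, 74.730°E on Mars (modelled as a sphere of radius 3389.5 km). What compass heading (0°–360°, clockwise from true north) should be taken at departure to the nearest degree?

Δλ = -33.727° = -0.5886 rad.
y = sin Δλ · cos φ₂ = (-0.5552)(0.3635) = -0.2018
x = cos φ₁ sin φ₂ − sin φ₁ cos φ₂ cos Δλ = (0.3678)(0.9316) − (0.9299)(0.3635)(0.8317) = 0.0616
θ = atan2(y, x) = -73.03°; adding 360° gives 287°.

287°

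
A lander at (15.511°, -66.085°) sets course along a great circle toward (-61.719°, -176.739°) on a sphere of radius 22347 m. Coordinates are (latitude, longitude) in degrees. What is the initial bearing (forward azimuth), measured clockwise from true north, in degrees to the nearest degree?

209°

Δλ = -110.654° = -1.9313 rad.
y = sin Δλ · cos φ₂ = (-0.9357)(0.4738) = -0.4433
x = cos φ₁ sin φ₂ − sin φ₁ cos φ₂ cos Δλ = (0.9636)(-0.8806) − (0.2674)(0.4738)(-0.3527) = -0.8039
θ = atan2(y, x) = -151.12°; adding 360° gives 209°.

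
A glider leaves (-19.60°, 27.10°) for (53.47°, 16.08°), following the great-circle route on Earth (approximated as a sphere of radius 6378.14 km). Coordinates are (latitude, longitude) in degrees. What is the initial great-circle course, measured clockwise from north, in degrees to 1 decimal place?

353.2°

Δλ = -11.020° = -0.1923 rad.
y = sin Δλ · cos φ₂ = (-0.1912)(0.5952) = -0.1138
x = cos φ₁ sin φ₂ − sin φ₁ cos φ₂ cos Δλ = (0.9421)(0.8035) − (-0.3355)(0.5952)(0.9816) = 0.9530
θ = atan2(y, x) = -6.81°; adding 360° gives 353.2°.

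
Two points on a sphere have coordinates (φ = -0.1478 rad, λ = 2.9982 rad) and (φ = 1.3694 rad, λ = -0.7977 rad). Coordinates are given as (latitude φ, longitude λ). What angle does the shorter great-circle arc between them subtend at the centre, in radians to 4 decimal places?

In radians: φ₁ = -0.1478, φ₂ = 1.3694, Δλ = 142.511° = 2.4873 rad.
cos c = sin φ₁ sin φ₂ + cos φ₁ cos φ₂ cos Δλ = (-0.1473)(0.9798) + (0.9891)(0.2000)(-0.7935) = -0.30128,
so c = arccos(-0.30128) = 1.87683 rad.
So the angular separation is 1.8768 rad.

1.8768 rad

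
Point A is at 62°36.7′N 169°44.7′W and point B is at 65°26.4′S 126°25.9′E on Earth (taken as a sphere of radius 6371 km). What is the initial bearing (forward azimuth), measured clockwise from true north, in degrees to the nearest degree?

213°

Δλ = -63.823° = -1.1139 rad.
y = sin Δλ · cos φ₂ = (-0.8974)(0.4156) = -0.3730
x = cos φ₁ sin φ₂ − sin φ₁ cos φ₂ cos Δλ = (0.4600)(-0.9095) − (0.8879)(0.4156)(0.4411) = -0.5812
θ = atan2(y, x) = -147.31°; adding 360° gives 213°.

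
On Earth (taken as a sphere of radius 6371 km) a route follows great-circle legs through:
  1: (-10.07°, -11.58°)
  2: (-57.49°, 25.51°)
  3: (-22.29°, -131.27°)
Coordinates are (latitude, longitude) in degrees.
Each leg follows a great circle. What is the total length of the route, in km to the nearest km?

Leg 1→2: central angle 0.9648 rad, distance 6146.9 km.
Leg 2→3: central angle 1.7084 rad, distance 10884.1 km.
Total: 6146.9 + 10884.1 ≈ 17031 km.

17031 km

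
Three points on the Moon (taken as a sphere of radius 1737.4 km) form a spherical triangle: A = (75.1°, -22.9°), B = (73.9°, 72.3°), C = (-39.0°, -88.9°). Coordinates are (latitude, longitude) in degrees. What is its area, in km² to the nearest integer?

Side lengths (central angles): a = 2.5127, b = 2.1257, c = 0.3976 rad; semiperimeter s = 2.5180.
By l'Huilier's theorem, tan(E/4) = √[tan(s/2) tan((s−a)/2) tan((s−b)/2) tan((s−c)/2)], giving spherical excess E = 0.2160 rad.
Area = E·R² = 0.2160 × (1737.4)² ≈ 652002 km².

652002 km²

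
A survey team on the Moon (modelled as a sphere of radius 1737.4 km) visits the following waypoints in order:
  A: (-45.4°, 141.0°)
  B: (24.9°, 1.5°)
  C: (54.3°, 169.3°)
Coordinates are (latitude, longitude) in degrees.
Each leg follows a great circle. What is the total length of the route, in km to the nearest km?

Leg A→B: central angle 2.4720 rad, distance 4294.9 km.
Leg B→C: central angle 1.7471 rad, distance 3035.5 km.
Total: 4294.9 + 3035.5 ≈ 7330 km.

7330 km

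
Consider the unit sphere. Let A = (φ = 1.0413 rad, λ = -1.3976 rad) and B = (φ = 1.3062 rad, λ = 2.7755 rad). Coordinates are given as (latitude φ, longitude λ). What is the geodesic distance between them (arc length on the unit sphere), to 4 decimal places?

Let φ₁ = 1.0413 rad, φ₂ = 1.3062 rad, and Δλ = -2.1101 rad.
cos c = sin φ₁ sin φ₂ + cos φ₁ cos φ₂ cos Δλ = (0.8631)(0.9652) + (0.5051)(0.2615)(-0.5135) = 0.76519,
so c = arccos(0.76519) = 0.69946 rad.
On the unit sphere the arc length equals the central angle: 0.6995.

0.6995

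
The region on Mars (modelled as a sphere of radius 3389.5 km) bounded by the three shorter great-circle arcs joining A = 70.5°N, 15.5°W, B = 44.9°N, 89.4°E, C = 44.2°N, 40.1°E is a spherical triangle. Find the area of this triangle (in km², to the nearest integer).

Side lengths (central angles): a = 0.6037, b = 0.6561, c = 0.9216 rad; semiperimeter s = 1.0907.
By l'Huilier's theorem, tan(E/4) = √[tan(s/2) tan((s−a)/2) tan((s−b)/2) tan((s−c)/2)], giving spherical excess E = 0.2122 rad.
Area = E·R² = 0.2122 × (3389.5)² ≈ 2438158 km².

2438158 km²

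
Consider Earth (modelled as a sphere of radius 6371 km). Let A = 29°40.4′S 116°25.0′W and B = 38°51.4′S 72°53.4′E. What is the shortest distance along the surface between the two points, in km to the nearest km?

In radians: φ₁ = -0.5179, φ₂ = -0.6782, Δλ = -170.693° = -2.9792 rad.
cos c = sin φ₁ sin φ₂ + cos φ₁ cos φ₂ cos Δλ = (-0.4951)(-0.6274) + (0.8689)(0.7787)(-0.9868) = -0.35711,
so c = arccos(-0.35711) = 1.93597 rad.
Distance = R·c = 6371 × 1.9360 ≈ 12334 km.

12334 km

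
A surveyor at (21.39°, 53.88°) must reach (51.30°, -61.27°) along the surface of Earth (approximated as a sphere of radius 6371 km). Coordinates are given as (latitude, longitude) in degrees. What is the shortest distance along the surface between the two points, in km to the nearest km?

Let φ₁ = 0.3733 rad, φ₂ = 0.8954 rad, and Δλ = -2.0097 rad.
cos c = sin φ₁ sin φ₂ + cos φ₁ cos φ₂ cos Δλ = (0.3647)(0.7804) + (0.9311)(0.6252)(-0.4250) = 0.03722,
so c = arccos(0.03722) = 1.53357 rad.
Distance = R·c = 6371 × 1.5336 ≈ 9770 km.

9770 km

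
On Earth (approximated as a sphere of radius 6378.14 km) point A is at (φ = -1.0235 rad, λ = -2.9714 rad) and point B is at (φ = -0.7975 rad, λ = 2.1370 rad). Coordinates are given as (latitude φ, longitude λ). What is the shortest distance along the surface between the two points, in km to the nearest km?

In radians: φ₁ = -1.0235, φ₂ = -0.7975, Δλ = -67.310° = -1.1748 rad.
cos c = sin φ₁ sin φ₂ + cos φ₁ cos φ₂ cos Δλ = (-0.8539)(-0.7156) + (0.5204)(0.6985)(0.3857) = 0.75130,
so c = arccos(0.75130) = 0.72077 rad.
Distance = R·c = 6378.14 × 0.7208 ≈ 4597 km.

4597 km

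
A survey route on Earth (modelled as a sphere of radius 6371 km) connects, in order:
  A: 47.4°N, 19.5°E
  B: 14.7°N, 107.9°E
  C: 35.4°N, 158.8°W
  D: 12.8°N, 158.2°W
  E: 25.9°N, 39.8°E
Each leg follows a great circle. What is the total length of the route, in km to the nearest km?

Leg A→B: central angle 1.3643 rad, distance 8691.7 km.
Leg B→C: central angle 1.4690 rad, distance 9359.1 km.
Leg C→D: central angle 0.3946 rad, distance 2513.7 km.
Leg D→E: central angle 2.4002 rad, distance 15291.4 km.
Total: 8691.7 + 9359.1 + 2513.7 + 15291.4 ≈ 35856 km.

35856 km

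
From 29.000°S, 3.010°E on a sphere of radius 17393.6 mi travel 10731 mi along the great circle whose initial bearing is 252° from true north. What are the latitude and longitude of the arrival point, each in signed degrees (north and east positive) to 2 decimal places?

Angular distance δ = d/R = 10731/17393.6 = 0.61695 rad; initial bearing θ = 4.3982 rad.
sin φ₂ = sin φ₁ cos δ + cos φ₁ sin δ cos θ = (-0.4848)(0.8156) + (0.8746)(0.5786)(-0.3090) = -0.5518, so φ₂ = -33.49°.
Δλ = atan2(sin θ sin δ cos φ₁, cos δ − sin φ₁ sin φ₂) = atan2(-0.4812, 0.5481) = -41.282°.
λ₂ = 3.010° − 41.282° = -38.27°.

-33.49°, -38.27°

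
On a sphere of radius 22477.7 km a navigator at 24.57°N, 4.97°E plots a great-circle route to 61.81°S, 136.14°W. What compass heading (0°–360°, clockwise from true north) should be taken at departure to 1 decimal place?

204.6°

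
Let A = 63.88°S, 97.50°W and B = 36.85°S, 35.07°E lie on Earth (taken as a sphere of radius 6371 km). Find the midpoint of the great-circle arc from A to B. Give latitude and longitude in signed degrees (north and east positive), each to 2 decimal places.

The central angle between A and B is δ = 1.2659 rad.
With f = 0.5, the slerp weights are sin((1−f)δ)/sin δ = 0.6201 and sin(fδ)/sin δ = 0.6201.
Weighted sum of the unit vectors: (0.6201)·(-0.0575,-0.4365,-0.8979) + (0.6201)·(0.6549,0.4598,-0.5997) = (0.3705, 0.0144, -0.9287).
Converting back: φ = atan2(z, √(x²+y²)) = -68.24°, λ = atan2(y, x) = 2.23°.

-68.24°, 2.23°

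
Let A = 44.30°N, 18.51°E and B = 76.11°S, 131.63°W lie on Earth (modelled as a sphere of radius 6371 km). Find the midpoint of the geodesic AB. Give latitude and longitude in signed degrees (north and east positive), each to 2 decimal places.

-27.58°, 5.26°

The central angle between A and B is δ = 2.5445 rad.
With f = 0.5, the slerp weights are sin((1−f)δ)/sin δ = 1.7000 and sin(fδ)/sin δ = 1.7000.
Weighted sum of the unit vectors: (1.7000)·(0.6787,0.2272,0.6984) + (1.7000)·(-0.1595,-0.1794,-0.9708) = (0.8826, 0.0812, -0.4630).
Converting back: φ = atan2(z, √(x²+y²)) = -27.58°, λ = atan2(y, x) = 5.26°.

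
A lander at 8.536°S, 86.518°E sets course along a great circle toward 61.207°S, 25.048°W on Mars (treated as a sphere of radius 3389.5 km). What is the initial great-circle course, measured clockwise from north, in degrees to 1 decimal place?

With φ₁ = -0.1490, φ₂ = -1.0683, Δλ = -1.9472 rad, the forward-azimuth formula gives
θ = atan2( sin Δλ cos φ₂ , cos φ₁ sin φ₂ − sin φ₁ cos φ₂ cos Δλ ) = atan2(-0.4479, -0.8929) = -153.36°.
Adding 360° brings this into [0°, 360°): 206.6°.

206.6°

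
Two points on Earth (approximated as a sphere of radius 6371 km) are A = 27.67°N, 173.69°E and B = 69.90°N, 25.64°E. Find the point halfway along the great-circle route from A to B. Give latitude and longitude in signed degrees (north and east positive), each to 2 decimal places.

66.12°, 156.67°

Central angle δ = 1.3920 rad. Interpolating on the sphere with fraction f = 0.5:
P = [sin((1−f)δ)·A + sin(fδ)·B] / sin δ = 0.6515·A + 0.6515·B in Cartesian coordinates,
giving P = (-0.3717, 0.1603, 0.9144), i.e. latitude 66.12°, longitude 156.67°.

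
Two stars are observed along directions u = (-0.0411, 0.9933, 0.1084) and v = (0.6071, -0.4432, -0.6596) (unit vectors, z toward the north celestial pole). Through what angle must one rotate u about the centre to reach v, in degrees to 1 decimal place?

122.5°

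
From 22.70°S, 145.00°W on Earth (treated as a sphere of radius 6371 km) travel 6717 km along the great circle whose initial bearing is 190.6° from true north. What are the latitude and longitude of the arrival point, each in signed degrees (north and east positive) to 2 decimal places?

Angular distance δ = d/R = 6717/6371 = 1.05431 rad; initial bearing θ = 3.3266 rad.
sin φ₂ = sin φ₁ cos δ + cos φ₁ sin δ cos θ = (-0.3859)(0.4938) + (0.9225)(0.8696)(-0.9829) = -0.9791, so φ₂ = -78.26°.
Δλ = atan2(sin θ sin δ cos φ₁, cos δ − sin φ₁ sin φ₂) = atan2(-0.1476, 0.1160) = -51.831°.
λ₂ = -145.000° − 51.831° = -196.83° → 163.17° after wrapping to (−180°, 180°].

-78.26°, 163.17°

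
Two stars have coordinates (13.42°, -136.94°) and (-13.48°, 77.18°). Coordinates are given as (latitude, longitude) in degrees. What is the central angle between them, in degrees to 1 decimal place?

Let φ₁ = 0.2342 rad, φ₂ = -0.2353 rad, and Δλ = -2.5461 rad.
cos c = sin φ₁ sin φ₂ + cos φ₁ cos φ₂ cos Δλ = (0.2321)(-0.2331) + (0.9727)(0.9725)(-0.8279) = -0.83718,
so c = arccos(-0.83718) = 2.56290 rad.
So the angular separation is 146.8°.

146.8°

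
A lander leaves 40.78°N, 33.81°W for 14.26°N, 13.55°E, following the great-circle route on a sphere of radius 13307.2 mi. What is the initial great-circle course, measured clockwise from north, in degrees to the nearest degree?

109°

Δλ = 47.360° = 0.8266 rad.
y = sin Δλ · cos φ₂ = (0.7356)(0.9692) = 0.7130
x = cos φ₁ sin φ₂ − sin φ₁ cos φ₂ cos Δλ = (0.7572)(0.2463) − (0.6532)(0.9692)(0.6774) = -0.2423
θ = atan2(y, x) = 108.77°, so the bearing is 109°.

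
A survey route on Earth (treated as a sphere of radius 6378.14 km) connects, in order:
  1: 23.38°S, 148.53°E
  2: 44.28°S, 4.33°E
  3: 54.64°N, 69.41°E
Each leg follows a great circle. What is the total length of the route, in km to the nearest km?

24277 km

Leg 1→2: central angle 1.8296 rad, distance 11669.6 km.
Leg 2→3: central angle 1.9766 rad, distance 12607.3 km.
Total: 11669.6 + 12607.3 ≈ 24277 km.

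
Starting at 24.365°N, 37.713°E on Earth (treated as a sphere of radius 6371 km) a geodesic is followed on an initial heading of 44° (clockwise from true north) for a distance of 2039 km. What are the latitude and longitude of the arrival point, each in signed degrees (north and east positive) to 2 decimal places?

Angular distance δ = d/R = 2039/6371 = 0.32004 rad; initial bearing θ = 0.7679 rad.
sin φ₂ = sin φ₁ cos δ + cos φ₁ sin δ cos θ = (0.4125)(0.9492) + (0.9109)(0.3146)(0.7193) = 0.5978, so φ₂ = 36.71°.
Δλ = atan2(sin θ sin δ cos φ₁, cos δ − sin φ₁ sin φ₂) = atan2(0.1991, 0.7026) = 15.820°.
λ₂ = 37.713° + 15.820° = 53.53°.

36.71°, 53.53°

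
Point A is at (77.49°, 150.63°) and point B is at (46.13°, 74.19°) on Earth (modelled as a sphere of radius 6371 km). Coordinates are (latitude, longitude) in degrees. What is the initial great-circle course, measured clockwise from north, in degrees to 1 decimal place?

269.8°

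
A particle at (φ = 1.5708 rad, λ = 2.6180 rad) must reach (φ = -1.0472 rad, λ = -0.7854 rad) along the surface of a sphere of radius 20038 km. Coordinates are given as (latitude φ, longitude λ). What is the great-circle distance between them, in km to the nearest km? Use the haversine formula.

With latitudes φ₁ = 90.000°, φ₂ = -60.000° and longitude difference Δλ = 165.000°:
Haversine: a = sin²(Δφ/2) + cos φ₁ cos φ₂ sin²(Δλ/2) = 0.9330 + (-0.0000)(0.5000)(0.9830) = 0.93301.
Central angle c = 2·arcsin(√a) = 2.61799 rad.
Distance = R·c = 20038 × 2.6180 ≈ 52459 km.

52459 km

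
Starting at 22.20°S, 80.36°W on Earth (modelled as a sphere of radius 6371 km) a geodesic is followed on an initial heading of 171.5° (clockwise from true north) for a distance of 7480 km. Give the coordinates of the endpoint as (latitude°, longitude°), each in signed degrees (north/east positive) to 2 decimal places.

Angular distance δ = d/R = 7480/6371 = 1.17407 rad; initial bearing θ = 2.9932 rad.
sin φ₂ = sin φ₁ cos δ + cos φ₁ sin δ cos θ = (-0.3778)(0.3864) + (0.9259)(0.9223)(-0.9890) = -0.9906, so φ₂ = -82.13°.
Δλ = atan2(sin θ sin δ cos φ₁, cos δ − sin φ₁ sin φ₂) = atan2(0.1262, 0.0121) = 84.515°.
λ₂ = -80.360° + 84.515° = 4.15°.

-82.13°, 4.15°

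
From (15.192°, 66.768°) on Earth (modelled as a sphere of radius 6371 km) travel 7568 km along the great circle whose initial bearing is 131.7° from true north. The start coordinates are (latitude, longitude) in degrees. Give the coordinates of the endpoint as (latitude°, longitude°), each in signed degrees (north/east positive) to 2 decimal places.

-29.84°, 119.75°

Angular distance δ = d/R = 7568/6371 = 1.18788 rad; initial bearing θ = 2.2986 rad.
sin φ₂ = sin φ₁ cos δ + cos φ₁ sin δ cos θ = (0.2621)(0.3736) + (0.9651)(0.9276)(-0.6652) = -0.4976, so φ₂ = -29.84°.
Δλ = atan2(sin θ sin δ cos φ₁, cos δ − sin φ₁ sin φ₂) = atan2(0.6684, 0.5040) = 52.980°.
λ₂ = 66.768° + 52.980° = 119.75°.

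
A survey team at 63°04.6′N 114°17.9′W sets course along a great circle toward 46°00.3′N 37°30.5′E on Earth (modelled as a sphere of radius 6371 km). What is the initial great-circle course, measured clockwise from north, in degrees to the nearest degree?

21°

With φ₁ = 1.1009, φ₂ = 0.8029, Δλ = 2.6495 rad, the forward-azimuth formula gives
θ = atan2( sin Δλ cos φ₂ , cos φ₁ sin φ₂ − sin φ₁ cos φ₂ cos Δλ ) = atan2(0.3282, 0.8716) = 20.63°.
So the initial bearing is 21°.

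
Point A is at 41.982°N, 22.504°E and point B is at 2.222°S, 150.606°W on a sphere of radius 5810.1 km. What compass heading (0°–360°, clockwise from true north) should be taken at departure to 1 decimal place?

349.3°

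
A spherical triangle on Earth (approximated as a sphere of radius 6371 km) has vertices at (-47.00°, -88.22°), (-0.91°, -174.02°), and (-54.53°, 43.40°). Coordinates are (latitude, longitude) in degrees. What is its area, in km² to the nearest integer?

57780068 km²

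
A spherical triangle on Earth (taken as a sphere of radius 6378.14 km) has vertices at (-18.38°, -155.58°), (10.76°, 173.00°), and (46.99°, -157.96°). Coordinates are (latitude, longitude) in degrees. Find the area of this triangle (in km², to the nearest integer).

Side lengths (central angles): a = 0.7635, b = 1.1415, c = 0.7426 rad; semiperimeter s = 1.3238.
By l'Huilier's theorem, tan(E/4) = √[tan(s/2) tan((s−a)/2) tan((s−b)/2) tan((s−c)/2)], giving spherical excess E = 0.3125 rad.
Area = E·R² = 0.3125 × (6378.14)² ≈ 12712209 km².

12712209 km²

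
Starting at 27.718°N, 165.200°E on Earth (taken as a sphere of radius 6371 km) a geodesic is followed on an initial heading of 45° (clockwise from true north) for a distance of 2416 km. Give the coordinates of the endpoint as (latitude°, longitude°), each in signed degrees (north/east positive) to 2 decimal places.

41.59°, -174.31°

Angular distance δ = d/R = 2416/6371 = 0.37922 rad; initial bearing θ = 0.7854 rad.
sin φ₂ = sin φ₁ cos δ + cos φ₁ sin δ cos θ = (0.4651)(0.9290) + (0.8852)(0.3702)(0.7071) = 0.6638, so φ₂ = 41.59°.
Δλ = atan2(sin θ sin δ cos φ₁, cos δ − sin φ₁ sin φ₂) = atan2(0.2317, 0.6202) = 20.487°.
λ₂ = 165.200° + 20.487° = 185.69° → -174.31° after wrapping to (−180°, 180°].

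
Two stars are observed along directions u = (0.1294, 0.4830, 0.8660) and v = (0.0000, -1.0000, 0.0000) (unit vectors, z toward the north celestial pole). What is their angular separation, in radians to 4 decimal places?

2.0749 rad

u·v = -0.4830; |u| = 1.0000, |v| = 1.0000.
cos θ = (u·v)/(|u||v|) = -0.4830, so θ = 2.0749 rad.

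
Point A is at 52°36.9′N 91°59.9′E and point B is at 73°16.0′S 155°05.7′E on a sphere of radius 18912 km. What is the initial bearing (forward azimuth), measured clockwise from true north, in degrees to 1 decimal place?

159.5°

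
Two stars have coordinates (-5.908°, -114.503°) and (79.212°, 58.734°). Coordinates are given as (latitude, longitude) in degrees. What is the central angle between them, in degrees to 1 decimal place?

With latitudes φ₁ = -5.908°, φ₂ = 79.212° and longitude difference Δλ = 173.237°:
cos c = sin φ₁ sin φ₂ + cos φ₁ cos φ₂ cos Δλ = (-0.1029)(0.9823) + (0.9947)(0.1872)(-0.9930) = -0.28600,
so c = arccos(-0.28600) = 1.86084 rad.
So the angular separation is 106.6°.

106.6°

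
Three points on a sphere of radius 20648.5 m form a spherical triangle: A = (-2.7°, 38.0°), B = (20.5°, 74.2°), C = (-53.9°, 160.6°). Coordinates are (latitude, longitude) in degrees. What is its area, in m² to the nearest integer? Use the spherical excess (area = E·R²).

417856386 m²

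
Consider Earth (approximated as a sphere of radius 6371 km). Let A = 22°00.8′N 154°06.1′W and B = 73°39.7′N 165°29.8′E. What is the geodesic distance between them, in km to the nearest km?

With latitudes φ₁ = 22.013°, φ₂ = 73.662° and longitude difference Δλ = -40.402°:
cos c = sin φ₁ sin φ₂ + cos φ₁ cos φ₂ cos Δλ = (0.3748)(0.9596) + (0.9271)(0.2813)(0.7615) = 0.55829,
so c = arccos(0.55829) = 0.97847 rad.
Distance = R·c = 6371 × 0.9785 ≈ 6234 km.

6234 km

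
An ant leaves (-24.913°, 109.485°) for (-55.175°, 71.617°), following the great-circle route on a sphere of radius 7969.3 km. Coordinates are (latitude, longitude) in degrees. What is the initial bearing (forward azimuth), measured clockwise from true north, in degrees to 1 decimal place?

With φ₁ = -0.4348, φ₂ = -0.9630, Δλ = -0.6609 rad, the forward-azimuth formula gives
θ = atan2( sin Δλ cos φ₂ , cos φ₁ sin φ₂ − sin φ₁ cos φ₂ cos Δλ ) = atan2(-0.3505, -0.5546) = -147.70°.
Adding 360° brings this into [0°, 360°): 212.3°.

212.3°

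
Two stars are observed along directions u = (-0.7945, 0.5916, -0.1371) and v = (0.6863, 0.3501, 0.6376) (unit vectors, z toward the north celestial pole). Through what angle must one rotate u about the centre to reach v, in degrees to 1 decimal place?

u·v = -0.4256; |u| = 1.0000, |v| = 1.0001.
cos θ = (u·v)/(|u||v|) = -0.4255, so θ = 115.2°.

115.2°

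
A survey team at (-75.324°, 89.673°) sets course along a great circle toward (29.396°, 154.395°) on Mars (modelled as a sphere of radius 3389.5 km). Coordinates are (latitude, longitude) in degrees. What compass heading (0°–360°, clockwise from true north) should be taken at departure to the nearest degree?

Δλ = 64.722° = 1.1296 rad.
y = sin Δλ · cos φ₂ = (0.9042)(0.8712) = 0.7878
x = cos φ₁ sin φ₂ − sin φ₁ cos φ₂ cos Δλ = (0.2534)(0.4908) − (-0.9674)(0.8712)(0.4270) = 0.4843
θ = atan2(y, x) = 58.42°, so the bearing is 58°.

58°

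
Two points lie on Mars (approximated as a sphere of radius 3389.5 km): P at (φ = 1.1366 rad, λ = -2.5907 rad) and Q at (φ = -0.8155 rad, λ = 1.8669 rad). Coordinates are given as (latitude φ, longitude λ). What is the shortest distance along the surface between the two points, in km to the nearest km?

8114 km

Let φ₁ = 1.1366 rad, φ₂ = -0.8155 rad, and Δλ = -1.8256 rad.
Haversine: a = sin²(Δφ/2) + cos φ₁ cos φ₂ sin²(Δλ/2) = 0.6861 + (0.4207)(0.6855)(0.6260) = 0.86660.
Central angle c = 2·arcsin(√a) = 2.39380 rad.
Distance = R·c = 3389.5 × 2.3938 ≈ 8114 km.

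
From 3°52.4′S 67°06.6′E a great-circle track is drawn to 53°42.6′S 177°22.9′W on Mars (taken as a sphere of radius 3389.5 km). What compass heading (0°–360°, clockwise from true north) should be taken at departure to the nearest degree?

147°

Δλ = 115.508° = 2.0160 rad.
y = sin Δλ · cos φ₂ = (0.9025)(0.5919) = 0.5342
x = cos φ₁ sin φ₂ − sin φ₁ cos φ₂ cos Δλ = (0.9977)(-0.8060) − (-0.0676)(0.5919)(-0.4306) = -0.8214
θ = atan2(y, x) = 146.96°, so the bearing is 147°.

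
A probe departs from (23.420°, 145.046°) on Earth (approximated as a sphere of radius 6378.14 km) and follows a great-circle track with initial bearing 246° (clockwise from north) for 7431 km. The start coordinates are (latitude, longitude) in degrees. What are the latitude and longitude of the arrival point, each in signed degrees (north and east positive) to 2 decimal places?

-10.72°, 86.36°

Angular distance δ = d/R = 7431/6378.14 = 1.16507 rad; initial bearing θ = 4.2935 rad.
sin φ₂ = sin φ₁ cos δ + cos φ₁ sin δ cos θ = (0.3975)(0.3947) + (0.9176)(0.9188)(-0.4067) = -0.1861, so φ₂ = -10.72°.
Δλ = atan2(sin θ sin δ cos φ₁, cos δ − sin φ₁ sin φ₂) = atan2(-0.7702, 0.4686) = -58.682°.
λ₂ = 145.046° − 58.682° = 86.36°.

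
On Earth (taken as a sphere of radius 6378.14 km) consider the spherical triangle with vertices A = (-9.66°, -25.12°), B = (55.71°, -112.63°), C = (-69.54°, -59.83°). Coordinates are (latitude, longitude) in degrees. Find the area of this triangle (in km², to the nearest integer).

Side lengths (central angles): a = 2.2850, b = 1.1147, c = 1.6856 rad; semiperimeter s = 2.5426.
By l'Huilier's theorem, tan(E/4) = √[tan(s/2) tan((s−a)/2) tan((s−b)/2) tan((s−c)/2)], giving spherical excess E = 1.5477 rad.
Area = E·R² = 1.5477 × (6378.14)² ≈ 62962265 km².

62962265 km²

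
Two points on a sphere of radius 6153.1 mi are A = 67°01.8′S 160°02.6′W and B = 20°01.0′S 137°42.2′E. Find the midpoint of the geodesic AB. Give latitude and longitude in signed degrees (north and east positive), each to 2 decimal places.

-47.11°, 154.82°

The central angle between A and B is δ = 1.0634 rad.
With f = 0.5, the slerp weights are sin((1−f)δ)/sin δ = 0.5801 and sin(fδ)/sin δ = 0.5801.
Weighted sum of the unit vectors: (0.5801)·(-0.3668,-0.1332,-0.9207) + (0.5801)·(-0.6950,0.6323,-0.3423) = (-0.6159, 0.2895, -0.7327).
Converting back: φ = atan2(z, √(x²+y²)) = -47.11°, λ = atan2(y, x) = 154.82°.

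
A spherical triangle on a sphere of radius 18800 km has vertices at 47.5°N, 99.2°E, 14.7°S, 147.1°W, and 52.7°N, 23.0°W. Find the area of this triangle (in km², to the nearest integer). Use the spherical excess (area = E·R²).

Side lengths (central angles): a = 2.1300, b = 1.1936, c = 2.0373 rad; semiperimeter s = 2.6804.
By l'Huilier's theorem, tan(E/4) = √[tan(s/2) tan((s−a)/2) tan((s−b)/2) tan((s−c)/2)], giving spherical excess E = 2.1821 rad.
Area = E·R² = 2.1821 × (18800)² ≈ 771243438 km².

771243438 km²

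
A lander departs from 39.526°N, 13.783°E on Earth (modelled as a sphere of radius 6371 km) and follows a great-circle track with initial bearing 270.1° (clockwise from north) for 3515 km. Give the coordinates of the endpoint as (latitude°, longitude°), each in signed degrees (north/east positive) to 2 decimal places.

32.87°, -24.83°

Angular distance δ = d/R = 3515/6371 = 0.55172 rad; initial bearing θ = 4.7141 rad.
sin φ₂ = sin φ₁ cos δ + cos φ₁ sin δ cos θ = (0.6364)(0.8516) + (0.7713)(0.5242)(0.0017) = 0.5427, so φ₂ = 32.87°.
Δλ = atan2(sin θ sin δ cos φ₁, cos δ − sin φ₁ sin φ₂) = atan2(-0.4043, 0.5062) = -38.612°.
λ₂ = 13.783° − 38.612° = -24.83°.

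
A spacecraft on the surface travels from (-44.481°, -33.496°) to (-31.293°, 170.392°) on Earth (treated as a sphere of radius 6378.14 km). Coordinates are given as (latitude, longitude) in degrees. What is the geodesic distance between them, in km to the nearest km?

11261 km

With latitudes φ₁ = -44.481°, φ₂ = -31.293° and longitude difference Δλ = -156.112°:
cos c = sin φ₁ sin φ₂ + cos φ₁ cos φ₂ cos Δλ = (-0.7007)(-0.5194) + (0.7135)(0.8545)(-0.9143) = -0.19352,
so c = arccos(-0.19352) = 1.76555 rad.
Distance = R·c = 6378.14 × 1.7655 ≈ 11261 km.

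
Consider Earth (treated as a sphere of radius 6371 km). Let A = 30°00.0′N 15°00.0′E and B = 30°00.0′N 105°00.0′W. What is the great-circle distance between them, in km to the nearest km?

With latitudes φ₁ = 30.000°, φ₂ = 30.000° and longitude difference Δλ = -120.000°:
cos c = sin φ₁ sin φ₂ + cos φ₁ cos φ₂ cos Δλ = (0.5000)(0.5000) + (0.8660)(0.8660)(-0.5000) = -0.12500,
so c = arccos(-0.12500) = 1.69612 rad.
Distance = R·c = 6371 × 1.6961 ≈ 10806 km.

10806 km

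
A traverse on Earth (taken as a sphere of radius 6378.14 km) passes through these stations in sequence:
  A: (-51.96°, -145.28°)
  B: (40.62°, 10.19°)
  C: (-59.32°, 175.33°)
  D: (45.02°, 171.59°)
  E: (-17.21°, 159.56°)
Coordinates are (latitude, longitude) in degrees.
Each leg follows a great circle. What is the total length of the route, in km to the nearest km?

Leg A→B: central angle 2.7884 rad, distance 17784.6 km.
Leg B→C: central angle 2.7770 rad, distance 17711.9 km.
Leg C→D: central angle 1.8219 rad, distance 11620.1 km.
Leg D→E: central angle 1.1028 rad, distance 7033.8 km.
Total: 17784.6 + 17711.9 + 11620.1 + 7033.8 ≈ 54150 km.

54150 km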